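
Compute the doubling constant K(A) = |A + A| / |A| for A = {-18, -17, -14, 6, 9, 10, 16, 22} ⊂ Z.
K = |A + A| / |A| = 33/8

Enumerate A + A = {a + b : a, b ∈ A}. With |A| = 8, there are |A|^2 = 64 ordered sum pairs; collecting distinct values, A + A = {-36, -35, -34, -32, -31, -28, -12, -11, -9, -8, -7, -5, -4, -2, -1, 2, 4, 5, 8, 12, 15, 16, 18, 19, 20, 22, 25, 26, 28, 31, 32, 38, 44}, so |A + A| = 33. Thus K = 33/8. For comparison, the minimum possible |A + A| over all 8-element sets is 2·8 − 1 = 15 (so min K = 15/8), attained only by arithmetic progressions.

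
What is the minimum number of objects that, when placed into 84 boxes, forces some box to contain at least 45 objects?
n = (45 − 1)·84 + 1 = 3697

By the generalised pigeonhole principle, to guarantee some box contains ≥ r objects we need more than (r − 1) · k objects total. Threshold: n = (r − 1) · k + 1. With r = 45 and k = 84: n = 44 · 84 + 1 = 3696 + 1 = 3697. For n = 3696 = 44 · 84, we can put exactly 44 objects in every box, avoiding 45 in any single one — so 3697 is tight.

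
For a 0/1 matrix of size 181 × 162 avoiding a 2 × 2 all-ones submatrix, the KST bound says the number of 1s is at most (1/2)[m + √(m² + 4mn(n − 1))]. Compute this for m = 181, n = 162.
z(181, 162; 2, 2) ≤ (1/2)[181 + √(181² + 4·181·162·161)] = (1/2)[181 + √18916129] = 2265.1338

Kővári–Sós–Turán: let r_1, ..., r_181 be the row sums and z = Σ r_i the total number of 1s. Each pair of columns can share at most one row with both entries 1 (else a 2×2 all-ones block appears), so Σ_i C(r_i, 2) ≤ C(162, 2) = 13041. By convexity Σ_i C(r_i, 2) ≥ 181·C(z/181, 2) = z(z − 181)/(2·181), giving z² − 181z − 181·162·161 ≤ 0 and hence z ≤ (1/2)[181 + √(32761 + 4·4720842)] = (1/2)[181 + √18916129] ≈ (1/2)(181 + 4349.2676) = 2265.1338.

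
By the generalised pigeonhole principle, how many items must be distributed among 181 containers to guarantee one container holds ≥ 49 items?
n = (49 − 1)·181 + 1 = 8689

By the generalised pigeonhole principle, to guarantee some box contains ≥ r objects we need more than (r − 1) · k objects total. Threshold: n = (r − 1) · k + 1. With r = 49 and k = 181: n = 48 · 181 + 1 = 8688 + 1 = 8689. For n = 8688 = 48 · 181, we can put exactly 48 objects in every box, avoiding 49 in any single one — so 8689 is tight.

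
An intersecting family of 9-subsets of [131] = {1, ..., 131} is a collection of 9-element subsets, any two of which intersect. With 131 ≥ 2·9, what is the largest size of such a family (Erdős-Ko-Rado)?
max |F| = C(130, 8) = 1624177854000

The Erdős-Ko-Rado theorem states: for n ≥ 2k, an intersecting family of k-subsets of an n-element set has size at most C(n − 1, k − 1), with equality for 'star' families {A ⊆ [n] : |A| = k, i ∈ A} (fix an element i). For n = 131, k = 9: C(130, 8) = 1624177854000.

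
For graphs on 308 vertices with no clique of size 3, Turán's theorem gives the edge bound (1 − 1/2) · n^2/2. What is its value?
Turán density bound = (1/2) · 308^2/2 = 23716

Turán's theorem: ex(n, K_{r+1}) is achieved by the complete r-partite Turán graph T(n, r) with parts as balanced as possible, and is at most (1 − 1/r) · n^2/2. For r = 2, n = 308: the density bound is (1/2) · 94864/2 = 23716. Since 2 ∣ 308, the Turán graph T(308, 2) has parts of equal size 154, and its edge count e(T(308, 2)) = 23716 attains the density bound exactly.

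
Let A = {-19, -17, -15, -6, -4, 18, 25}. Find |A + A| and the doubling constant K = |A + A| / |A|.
K = |A + A| / |A| = 25/7

Enumerate A + A = {a + b : a, b ∈ A}. With |A| = 7, there are |A|^2 = 49 ordered sum pairs; collecting distinct values, A + A = {-38, -36, -34, -32, -30, -25, -23, -21, -19, -12, -10, -8, -1, 1, 3, 6, 8, 10, 12, 14, 19, 21, 36, 43, 50}, so |A + A| = 25. Thus K = 25/7. For comparison, the minimum possible |A + A| over all 7-element sets is 2·7 − 1 = 13 (so min K = 13/7), attained only by arithmetic progressions.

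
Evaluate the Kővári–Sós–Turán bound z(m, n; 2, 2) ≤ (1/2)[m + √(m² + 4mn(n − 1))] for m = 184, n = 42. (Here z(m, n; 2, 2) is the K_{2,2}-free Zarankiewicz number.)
z(184, 42; 2, 2) ≤ (1/2)[184 + √(184² + 4·184·42·41)] = (1/2)[184 + √1301248] = 662.3613

Kővári–Sós–Turán: let r_1, ..., r_184 be the row sums and z = Σ r_i the total number of 1s. Each pair of columns can share at most one row with both entries 1 (else a 2×2 all-ones block appears), so Σ_i C(r_i, 2) ≤ C(42, 2) = 861. By convexity Σ_i C(r_i, 2) ≥ 184·C(z/184, 2) = z(z − 184)/(2·184), giving z² − 184z − 184·42·41 ≤ 0 and hence z ≤ (1/2)[184 + √(33856 + 4·316848)] = (1/2)[184 + √1301248] ≈ (1/2)(184 + 1140.7226) = 662.3613.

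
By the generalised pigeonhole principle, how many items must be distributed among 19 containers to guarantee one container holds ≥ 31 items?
n = (31 − 1)·19 + 1 = 571

By the generalised pigeonhole principle, to guarantee some box contains ≥ r objects we need more than (r − 1) · k objects total. Threshold: n = (r − 1) · k + 1. With r = 31 and k = 19: n = 30 · 19 + 1 = 570 + 1 = 571. For n = 570 = 30 · 19, we can put exactly 30 objects in every box, avoiding 31 in any single one — so 571 is tight.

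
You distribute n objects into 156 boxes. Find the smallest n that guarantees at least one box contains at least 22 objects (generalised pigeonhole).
n = (22 − 1)·156 + 1 = 3277

By the generalised pigeonhole principle, to guarantee some box contains ≥ r objects we need more than (r − 1) · k objects total. Threshold: n = (r − 1) · k + 1. With r = 22 and k = 156: n = 21 · 156 + 1 = 3276 + 1 = 3277. For n = 3276 = 21 · 156, we can put exactly 21 objects in every box, avoiding 22 in any single one — so 3277 is tight.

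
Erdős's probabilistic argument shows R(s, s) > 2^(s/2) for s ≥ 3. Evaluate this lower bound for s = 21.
2^(21/2) = 1448.1547; so R(21, 21) > 1448.1547

Colour each edge of K_n uniformly at random with red/blue. The expected number of monochromatic K_21 is C(n, 21) · 2 · 2^(−C(21,2)). If C(n, 21) · 2^(1 − C(21,2)) < 1, then with positive probability no monochromatic K_21 exists, so R(21, 21) > n. The standard estimate C(n, 21) ≤ n^21/21! shows this inequality holds whenever n ≤ 2^(21/2) (since 21! · 2^(C(21,2) − 1) > 2^(21^2/2) ≥ n^21). Hence R(21, 21) > 2^(21/2) = 1448.1547.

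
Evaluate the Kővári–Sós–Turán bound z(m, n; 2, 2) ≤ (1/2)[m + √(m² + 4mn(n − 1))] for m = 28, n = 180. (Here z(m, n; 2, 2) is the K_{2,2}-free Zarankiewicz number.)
z(28, 180; 2, 2) ≤ (1/2)[28 + √(28² + 4·28·180·179)] = (1/2)[28 + √3609424] = 963.9242

Kővári–Sós–Turán: let r_1, ..., r_28 be the row sums and z = Σ r_i the total number of 1s. Each pair of columns can share at most one row with both entries 1 (else a 2×2 all-ones block appears), so Σ_i C(r_i, 2) ≤ C(180, 2) = 16110. By convexity Σ_i C(r_i, 2) ≥ 28·C(z/28, 2) = z(z − 28)/(2·28), giving z² − 28z − 28·180·179 ≤ 0 and hence z ≤ (1/2)[28 + √(784 + 4·902160)] = (1/2)[28 + √3609424] ≈ (1/2)(28 + 1899.8484) = 963.9242.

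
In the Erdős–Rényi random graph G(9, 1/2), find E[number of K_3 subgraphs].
E[# K_3] = C(9, 3) · (1/2)^C(3, 2) = 84 / 2^3 = 21/2 = 10.5

For each 3-subset S of vertices (there are C(9, 3) = 84 such S), let X_S = 1 if S induces a K_3 (all C(3, 2) = 3 edges present). Then P(X_S = 1) = (1/2)^3 = 1/8. By linearity of expectation, E[# K_3] = C(9, 3) · (1/2)^3 = 84 / 8 = 21/2 = 10.5.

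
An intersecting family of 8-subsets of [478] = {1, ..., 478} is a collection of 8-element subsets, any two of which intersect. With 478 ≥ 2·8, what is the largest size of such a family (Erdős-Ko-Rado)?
max |F| = C(477, 7) = 1066573510019820

Erdős-Ko-Rado (1961): when n ≥ 2k, max |F| = C(n−1, k−1). The bound is attained by the star {A : i ∈ A} for any fixed i ∈ [n]. Here C(478−1, 8−1) = C(477, 7) = 1066573510019820.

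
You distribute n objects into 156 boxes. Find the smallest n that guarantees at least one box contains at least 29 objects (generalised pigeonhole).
n = (29 − 1)·156 + 1 = 4369

By the generalised pigeonhole principle, to guarantee some box contains ≥ r objects we need more than (r − 1) · k objects total. Threshold: n = (r − 1) · k + 1. With r = 29 and k = 156: n = 28 · 156 + 1 = 4368 + 1 = 4369. For n = 4368 = 28 · 156, we can put exactly 28 objects in every box, avoiding 29 in any single one — so 4369 is tight.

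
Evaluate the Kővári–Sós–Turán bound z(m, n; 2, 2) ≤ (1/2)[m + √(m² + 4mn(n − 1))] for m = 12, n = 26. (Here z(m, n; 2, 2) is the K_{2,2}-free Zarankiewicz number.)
z(12, 26; 2, 2) ≤ (1/2)[12 + √(12² + 4·12·26·25)] = (1/2)[12 + √31344] = 94.5212

Kővári–Sós–Turán: let r_1, ..., r_12 be the row sums and z = Σ r_i the total number of 1s. Each pair of columns can share at most one row with both entries 1 (else a 2×2 all-ones block appears), so Σ_i C(r_i, 2) ≤ C(26, 2) = 325. By convexity Σ_i C(r_i, 2) ≥ 12·C(z/12, 2) = z(z − 12)/(2·12), giving z² − 12z − 12·26·25 ≤ 0 and hence z ≤ (1/2)[12 + √(144 + 4·7800)] = (1/2)[12 + √31344] ≈ (1/2)(12 + 177.0424) = 94.5212.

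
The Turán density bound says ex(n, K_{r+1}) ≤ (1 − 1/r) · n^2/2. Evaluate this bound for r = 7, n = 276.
Turán density bound = (6/7) · 276^2/2 = 228528/7 ≈ 32646.8571

Turán's theorem: ex(n, K_{r+1}) is achieved by the complete r-partite Turán graph T(n, r) with parts as balanced as possible, and is at most (1 − 1/r) · n^2/2. For r = 7, n = 276: the density bound is (6/7) · 76176/2 = 228528/7 ≈ 32646.8571. The integer-valued extremum is e(T(276, 7)) = 32646, which is strictly less than the density bound 228528/7 since 7 ∤ 276 (the parts of T(276, 7) cannot all be equal).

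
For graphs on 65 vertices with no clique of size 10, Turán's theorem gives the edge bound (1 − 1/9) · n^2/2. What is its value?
Turán density bound = (8/9) · 65^2/2 = 16900/9 ≈ 1877.7778

Turán's theorem: ex(n, K_{r+1}) is achieved by the complete r-partite Turán graph T(n, r) with parts as balanced as possible, and is at most (1 − 1/r) · n^2/2. For r = 9, n = 65: the density bound is (8/9) · 4225/2 = 16900/9 ≈ 1877.7778. The integer-valued extremum is e(T(65, 9)) = 1877, which is strictly less than the density bound 16900/9 since 9 ∤ 65 (the parts of T(65, 9) cannot all be equal).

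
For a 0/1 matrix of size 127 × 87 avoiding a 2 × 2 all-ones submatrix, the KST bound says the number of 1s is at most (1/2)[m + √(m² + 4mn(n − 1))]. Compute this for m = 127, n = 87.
z(127, 87; 2, 2) ≤ (1/2)[127 + √(127² + 4·127·87·86)] = (1/2)[127 + √3816985] = 1040.3553

Kővári–Sós–Turán: let r_1, ..., r_127 be the row sums and z = Σ r_i the total number of 1s. Each pair of columns can share at most one row with both entries 1 (else a 2×2 all-ones block appears), so Σ_i C(r_i, 2) ≤ C(87, 2) = 3741. By convexity Σ_i C(r_i, 2) ≥ 127·C(z/127, 2) = z(z − 127)/(2·127), giving z² − 127z − 127·87·86 ≤ 0 and hence z ≤ (1/2)[127 + √(16129 + 4·950214)] = (1/2)[127 + √3816985] ≈ (1/2)(127 + 1953.7106) = 1040.3553.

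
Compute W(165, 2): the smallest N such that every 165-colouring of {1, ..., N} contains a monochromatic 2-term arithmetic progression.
W(165, 2) = 165 + 1 = 166

A 2-term AP is any pair of integers, so a monochromatic 2-AP exists iff some colour is used at least twice. With 165 colours, the colouring i ↦ i on {1, ..., 165} uses each colour once, avoiding any monochromatic pair, so W(165, 2) > 165. For {1, ..., 166}, pigeonhole forces two integers of the same colour, which form a monochromatic 2-AP. Hence W(165, 2) = 166.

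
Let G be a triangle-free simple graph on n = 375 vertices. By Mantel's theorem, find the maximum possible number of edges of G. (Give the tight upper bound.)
ex(375, K_3) = ⌊375^2/4⌋ = 35156

Mantel (1907): a triangle-free graph on n vertices has at most ⌊n^2/4⌋ edges, with equality for the complete bipartite graph K_{⌊n/2⌋, ⌈n/2⌉}. For n = 375: ⌊375^2/4⌋ = ⌊140625/4⌋ = 35156. The extremal graph is K_{187, 188}, which has 187·188 = 35156 edges.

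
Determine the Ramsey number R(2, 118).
R(2, 118) = 118

R(2, k) = k for all k ≥ 2: in a 2-colouring of K_k, either some edge is red (a red K_2) or all edges are blue (a blue K_k). And K_{117} coloured all-blue has no blue K_118, so R(2, 118) > 117. Hence R(2, 118) = 118.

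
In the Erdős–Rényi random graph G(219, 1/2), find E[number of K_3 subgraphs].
E[# K_3] = C(219, 3) · (1/2)^C(3, 2) = 1726669 / 2^3 = 215833.625

For each 3-subset S of vertices (there are C(219, 3) = 1726669 such S), let X_S = 1 if S induces a K_3 (all C(3, 2) = 3 edges present). Then P(X_S = 1) = (1/2)^3 = 1/8. By linearity of expectation, E[# K_3] = C(219, 3) · (1/2)^3 = 1726669 / 8 = 215833.625.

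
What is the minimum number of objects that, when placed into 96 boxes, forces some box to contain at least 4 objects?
n = (4 − 1)·96 + 1 = 289

By the generalised pigeonhole principle, to guarantee some box contains ≥ r objects we need more than (r − 1) · k objects total. Threshold: n = (r − 1) · k + 1. With r = 4 and k = 96: n = 3 · 96 + 1 = 288 + 1 = 289. For n = 288 = 3 · 96, we can put exactly 3 objects in every box, avoiding 4 in any single one — so 289 is tight.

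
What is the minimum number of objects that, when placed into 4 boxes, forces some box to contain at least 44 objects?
n = (44 − 1)·4 + 1 = 173

By the generalised pigeonhole principle, to guarantee some box contains ≥ r objects we need more than (r − 1) · k objects total. Threshold: n = (r − 1) · k + 1. With r = 44 and k = 4: n = 43 · 4 + 1 = 172 + 1 = 173. For n = 172 = 43 · 4, we can put exactly 43 objects in every box, avoiding 44 in any single one — so 173 is tight.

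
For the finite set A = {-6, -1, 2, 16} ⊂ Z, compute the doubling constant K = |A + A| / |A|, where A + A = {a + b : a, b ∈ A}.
K = |A + A| / |A| = 10/4 = 5/2

Enumerate A + A = {a + b : a, b ∈ A}. With |A| = 4, there are |A|^2 = 16 ordered sum pairs; collecting distinct values, A + A = {-12, -7, -4, -2, 1, 4, 10, 15, 18, 32}, so |A + A| = 10. Thus K = 10/4 = 5/2. For comparison, the minimum possible |A + A| over all 4-element sets is 2·4 − 1 = 7 (so min K = 7/4), attained only by arithmetic progressions.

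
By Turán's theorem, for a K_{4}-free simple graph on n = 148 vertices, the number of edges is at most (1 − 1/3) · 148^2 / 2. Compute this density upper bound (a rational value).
Turán density bound = (2/3) · 148^2/2 = 21904/3 ≈ 7301.3333

Turán's theorem: ex(n, K_{r+1}) is achieved by the complete r-partite Turán graph T(n, r) with parts as balanced as possible, and is at most (1 − 1/r) · n^2/2. For r = 3, n = 148: the density bound is (2/3) · 21904/2 = 21904/3 ≈ 7301.3333. The integer-valued extremum is e(T(148, 3)) = 7301, which is strictly less than the density bound 21904/3 since 3 ∤ 148 (the parts of T(148, 3) cannot all be equal).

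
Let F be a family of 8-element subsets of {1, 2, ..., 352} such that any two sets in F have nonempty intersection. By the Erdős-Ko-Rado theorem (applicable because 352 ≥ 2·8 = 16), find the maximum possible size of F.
max |F| = C(351, 7) = 122623572295575

Erdős-Ko-Rado (1961): when n ≥ 2k, max |F| = C(n−1, k−1). The bound is attained by the star {A : i ∈ A} for any fixed i ∈ [n]. Here C(352−1, 8−1) = C(351, 7) = 122623572295575.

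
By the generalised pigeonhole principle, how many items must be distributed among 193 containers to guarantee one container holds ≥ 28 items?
n = (28 − 1)·193 + 1 = 5212

By the generalised pigeonhole principle, to guarantee some box contains ≥ r objects we need more than (r − 1) · k objects total. Threshold: n = (r − 1) · k + 1. With r = 28 and k = 193: n = 27 · 193 + 1 = 5211 + 1 = 5212. For n = 5211 = 27 · 193, we can put exactly 27 objects in every box, avoiding 28 in any single one — so 5212 is tight.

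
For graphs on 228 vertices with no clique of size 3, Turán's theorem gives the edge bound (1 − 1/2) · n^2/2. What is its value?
Turán density bound = (1/2) · 228^2/2 = 12996

Turán's theorem: ex(n, K_{r+1}) is achieved by the complete r-partite Turán graph T(n, r) with parts as balanced as possible, and is at most (1 − 1/r) · n^2/2. For r = 2, n = 228: the density bound is (1/2) · 51984/2 = 12996. Since 2 ∣ 228, the Turán graph T(228, 2) has parts of equal size 114, and its edge count e(T(228, 2)) = 12996 attains the density bound exactly.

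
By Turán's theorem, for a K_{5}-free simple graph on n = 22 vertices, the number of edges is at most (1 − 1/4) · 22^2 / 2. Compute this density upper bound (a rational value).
Turán density bound = (3/4) · 22^2/2 = 363/2 ≈ 181.5

Turán's theorem: ex(n, K_{r+1}) is achieved by the complete r-partite Turán graph T(n, r) with parts as balanced as possible, and is at most (1 − 1/r) · n^2/2. For r = 4, n = 22: the density bound is (3/4) · 484/2 = 363/2 ≈ 181.5. The integer-valued extremum is e(T(22, 4)) = 181, which is strictly less than the density bound 363/2 since 4 ∤ 22 (the parts of T(22, 4) cannot all be equal).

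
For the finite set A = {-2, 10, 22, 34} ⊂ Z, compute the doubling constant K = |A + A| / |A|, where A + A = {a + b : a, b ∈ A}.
K = |A + A| / |A| = 7/4

Enumerate A + A = {a + b : a, b ∈ A}. With |A| = 4, there are |A|^2 = 16 ordered sum pairs; collecting distinct values, A + A = {-4, 8, 20, 32, 44, 56, 68}, so |A + A| = 7. Thus K = 7/4. Here |A + A| = 2|A| − 1 = 7, the minimum possible — so K = 7/4 is minimal, which holds iff A is an arithmetic progression.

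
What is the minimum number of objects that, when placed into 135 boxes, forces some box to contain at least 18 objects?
n = (18 − 1)·135 + 1 = 2296

By the generalised pigeonhole principle, to guarantee some box contains ≥ r objects we need more than (r − 1) · k objects total. Threshold: n = (r − 1) · k + 1. With r = 18 and k = 135: n = 17 · 135 + 1 = 2295 + 1 = 2296. For n = 2295 = 17 · 135, we can put exactly 17 objects in every box, avoiding 18 in any single one — so 2296 is tight.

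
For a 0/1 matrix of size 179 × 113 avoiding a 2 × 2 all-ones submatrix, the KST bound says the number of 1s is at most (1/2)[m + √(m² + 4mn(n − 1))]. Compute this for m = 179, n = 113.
z(179, 113; 2, 2) ≤ (1/2)[179 + √(179² + 4·179·113·112)] = (1/2)[179 + √9093737] = 1597.2912

Kővári–Sós–Turán: let r_1, ..., r_179 be the row sums and z = Σ r_i the total number of 1s. Each pair of columns can share at most one row with both entries 1 (else a 2×2 all-ones block appears), so Σ_i C(r_i, 2) ≤ C(113, 2) = 6328. By convexity Σ_i C(r_i, 2) ≥ 179·C(z/179, 2) = z(z − 179)/(2·179), giving z² − 179z − 179·113·112 ≤ 0 and hence z ≤ (1/2)[179 + √(32041 + 4·2265424)] = (1/2)[179 + √9093737] ≈ (1/2)(179 + 3015.5824) = 1597.2912.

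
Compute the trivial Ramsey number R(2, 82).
R(2, 82) = 82

R(2, k) = k for all k ≥ 2: in a 2-colouring of K_k, either some edge is red (a red K_2) or all edges are blue (a blue K_k). And K_{81} coloured all-blue has no blue K_82, so R(2, 82) > 81. Hence R(2, 82) = 82.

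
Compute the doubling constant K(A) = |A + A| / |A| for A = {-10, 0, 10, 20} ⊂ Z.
K = |A + A| / |A| = 7/4

Enumerate A + A = {a + b : a, b ∈ A}. With |A| = 4, there are |A|^2 = 16 ordered sum pairs; collecting distinct values, A + A = {-20, -10, 0, 10, 20, 30, 40}, so |A + A| = 7. Thus K = 7/4. Here |A + A| = 2|A| − 1 = 7, the minimum possible — so K = 7/4 is minimal, which holds iff A is an arithmetic progression.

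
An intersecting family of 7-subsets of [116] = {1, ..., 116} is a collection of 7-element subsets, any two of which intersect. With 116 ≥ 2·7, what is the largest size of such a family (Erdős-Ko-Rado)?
max |F| = C(115, 6) = 2813729380

The Erdős-Ko-Rado theorem states: for n ≥ 2k, an intersecting family of k-subsets of an n-element set has size at most C(n − 1, k − 1), with equality for 'star' families {A ⊆ [n] : |A| = k, i ∈ A} (fix an element i). For n = 116, k = 7: C(115, 6) = 2813729380.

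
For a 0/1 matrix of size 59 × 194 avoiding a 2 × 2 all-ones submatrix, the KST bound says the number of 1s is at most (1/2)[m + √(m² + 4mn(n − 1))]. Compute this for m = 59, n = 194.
z(59, 194; 2, 2) ≤ (1/2)[59 + √(59² + 4·59·194·193)] = (1/2)[59 + √8839793] = 1516.0895

Kővári–Sós–Turán: let r_1, ..., r_59 be the row sums and z = Σ r_i the total number of 1s. Each pair of columns can share at most one row with both entries 1 (else a 2×2 all-ones block appears), so Σ_i C(r_i, 2) ≤ C(194, 2) = 18721. By convexity Σ_i C(r_i, 2) ≥ 59·C(z/59, 2) = z(z − 59)/(2·59), giving z² − 59z − 59·194·193 ≤ 0 and hence z ≤ (1/2)[59 + √(3481 + 4·2209078)] = (1/2)[59 + √8839793] ≈ (1/2)(59 + 2973.1789) = 1516.0895.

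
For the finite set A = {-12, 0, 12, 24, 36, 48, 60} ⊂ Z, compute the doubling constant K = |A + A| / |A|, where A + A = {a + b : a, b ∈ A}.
K = |A + A| / |A| = 13/7

Enumerate A + A = {a + b : a, b ∈ A}. With |A| = 7, there are |A|^2 = 49 ordered sum pairs; collecting distinct values, A + A = {-24, -12, 0, 12, 24, 36, 48, 60, 72, 84, 96, 108, 120}, so |A + A| = 13. Thus K = 13/7. Here |A + A| = 2|A| − 1 = 13, the minimum possible — so K = 13/7 is minimal, which holds iff A is an arithmetic progression.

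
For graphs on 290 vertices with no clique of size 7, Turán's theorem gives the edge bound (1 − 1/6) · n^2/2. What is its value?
Turán density bound = (5/6) · 290^2/2 = 105125/3 ≈ 35041.6667

Turán's theorem: ex(n, K_{r+1}) is achieved by the complete r-partite Turán graph T(n, r) with parts as balanced as possible, and is at most (1 − 1/r) · n^2/2. For r = 6, n = 290: the density bound is (5/6) · 84100/2 = 105125/3 ≈ 35041.6667. The integer-valued extremum is e(T(290, 6)) = 35041, which is strictly less than the density bound 105125/3 since 6 ∤ 290 (the parts of T(290, 6) cannot all be equal).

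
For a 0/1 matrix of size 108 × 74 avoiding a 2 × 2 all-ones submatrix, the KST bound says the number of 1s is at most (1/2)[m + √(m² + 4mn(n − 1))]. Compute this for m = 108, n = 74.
z(108, 74; 2, 2) ≤ (1/2)[108 + √(108² + 4·108·74·73)] = (1/2)[108 + √2345328] = 819.7232

Kővári–Sós–Turán: let r_1, ..., r_108 be the row sums and z = Σ r_i the total number of 1s. Each pair of columns can share at most one row with both entries 1 (else a 2×2 all-ones block appears), so Σ_i C(r_i, 2) ≤ C(74, 2) = 2701. By convexity Σ_i C(r_i, 2) ≥ 108·C(z/108, 2) = z(z − 108)/(2·108), giving z² − 108z − 108·74·73 ≤ 0 and hence z ≤ (1/2)[108 + √(11664 + 4·583416)] = (1/2)[108 + √2345328] ≈ (1/2)(108 + 1531.4464) = 819.7232.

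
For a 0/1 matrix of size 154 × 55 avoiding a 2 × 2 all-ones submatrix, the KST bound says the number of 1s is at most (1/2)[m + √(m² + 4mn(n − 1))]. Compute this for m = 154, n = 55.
z(154, 55; 2, 2) ≤ (1/2)[154 + √(154² + 4·154·55·54)] = (1/2)[154 + √1853236] = 757.6681

Kővári–Sós–Turán: let r_1, ..., r_154 be the row sums and z = Σ r_i the total number of 1s. Each pair of columns can share at most one row with both entries 1 (else a 2×2 all-ones block appears), so Σ_i C(r_i, 2) ≤ C(55, 2) = 1485. By convexity Σ_i C(r_i, 2) ≥ 154·C(z/154, 2) = z(z − 154)/(2·154), giving z² − 154z − 154·55·54 ≤ 0 and hence z ≤ (1/2)[154 + √(23716 + 4·457380)] = (1/2)[154 + √1853236] ≈ (1/2)(154 + 1361.3361) = 757.6681.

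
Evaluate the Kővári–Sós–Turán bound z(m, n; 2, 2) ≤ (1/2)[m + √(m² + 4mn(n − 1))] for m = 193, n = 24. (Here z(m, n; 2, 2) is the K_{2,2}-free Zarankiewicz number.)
z(193, 24; 2, 2) ≤ (1/2)[193 + √(193² + 4·193·24·23)] = (1/2)[193 + √463393] = 436.8649

Kővári–Sós–Turán: let r_1, ..., r_193 be the row sums and z = Σ r_i the total number of 1s. Each pair of columns can share at most one row with both entries 1 (else a 2×2 all-ones block appears), so Σ_i C(r_i, 2) ≤ C(24, 2) = 276. By convexity Σ_i C(r_i, 2) ≥ 193·C(z/193, 2) = z(z − 193)/(2·193), giving z² − 193z − 193·24·23 ≤ 0 and hence z ≤ (1/2)[193 + √(37249 + 4·106536)] = (1/2)[193 + √463393] ≈ (1/2)(193 + 680.7298) = 436.8649.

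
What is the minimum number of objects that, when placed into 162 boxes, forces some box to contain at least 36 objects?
n = (36 − 1)·162 + 1 = 5671

By the generalised pigeonhole principle, to guarantee some box contains ≥ r objects we need more than (r − 1) · k objects total. Threshold: n = (r − 1) · k + 1. With r = 36 and k = 162: n = 35 · 162 + 1 = 5670 + 1 = 5671. For n = 5670 = 35 · 162, we can put exactly 35 objects in every box, avoiding 36 in any single one — so 5671 is tight.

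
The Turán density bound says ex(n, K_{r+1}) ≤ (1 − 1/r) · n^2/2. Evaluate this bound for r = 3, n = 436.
Turán density bound = (2/3) · 436^2/2 = 190096/3 ≈ 63365.3333

Turán's theorem: ex(n, K_{r+1}) is achieved by the complete r-partite Turán graph T(n, r) with parts as balanced as possible, and is at most (1 − 1/r) · n^2/2. For r = 3, n = 436: the density bound is (2/3) · 190096/2 = 190096/3 ≈ 63365.3333. The integer-valued extremum is e(T(436, 3)) = 63365, which is strictly less than the density bound 190096/3 since 3 ∤ 436 (the parts of T(436, 3) cannot all be equal).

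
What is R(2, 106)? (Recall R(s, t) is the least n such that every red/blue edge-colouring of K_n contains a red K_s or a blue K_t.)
R(2, 106) = 106

R(2, k) = k for all k ≥ 2: in a 2-colouring of K_k, either some edge is red (a red K_2) or all edges are blue (a blue K_k). And K_{105} coloured all-blue has no blue K_106, so R(2, 106) > 105. Hence R(2, 106) = 106.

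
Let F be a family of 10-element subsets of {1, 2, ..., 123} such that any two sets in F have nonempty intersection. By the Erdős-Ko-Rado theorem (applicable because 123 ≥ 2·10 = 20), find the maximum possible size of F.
max |F| = C(122, 9) = 12196604061070

The Erdős-Ko-Rado theorem states: for n ≥ 2k, an intersecting family of k-subsets of an n-element set has size at most C(n − 1, k − 1), with equality for 'star' families {A ⊆ [n] : |A| = k, i ∈ A} (fix an element i). For n = 123, k = 10: C(122, 9) = 12196604061070.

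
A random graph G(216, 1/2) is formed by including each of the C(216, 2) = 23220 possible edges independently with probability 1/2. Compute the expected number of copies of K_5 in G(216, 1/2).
E[# K_5] = C(216, 5) · (1/2)^C(5, 2) = 3739729608 / 2^10 = 467466201/128 = 3652079.6953125

For each 5-subset S of vertices (there are C(216, 5) = 3739729608 such S), let X_S = 1 if S induces a K_5 (all C(5, 2) = 10 edges present). Then P(X_S = 1) = (1/2)^10 = 1/1024. By linearity of expectation, E[# K_5] = C(216, 5) · (1/2)^10 = 3739729608 / 1024 = 467466201/128 = 3652079.6953125.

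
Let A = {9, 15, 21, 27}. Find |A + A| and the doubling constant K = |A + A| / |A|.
K = |A + A| / |A| = 7/4

Enumerate A + A = {a + b : a, b ∈ A}. With |A| = 4, there are |A|^2 = 16 ordered sum pairs; collecting distinct values, A + A = {18, 24, 30, 36, 42, 48, 54}, so |A + A| = 7. Thus K = 7/4. Here |A + A| = 2|A| − 1 = 7, the minimum possible — so K = 7/4 is minimal, which holds iff A is an arithmetic progression.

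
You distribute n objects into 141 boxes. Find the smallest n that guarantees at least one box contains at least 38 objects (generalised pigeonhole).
n = (38 − 1)·141 + 1 = 5218

By the generalised pigeonhole principle, to guarantee some box contains ≥ r objects we need more than (r − 1) · k objects total. Threshold: n = (r − 1) · k + 1. With r = 38 and k = 141: n = 37 · 141 + 1 = 5217 + 1 = 5218. For n = 5217 = 37 · 141, we can put exactly 37 objects in every box, avoiding 38 in any single one — so 5218 is tight.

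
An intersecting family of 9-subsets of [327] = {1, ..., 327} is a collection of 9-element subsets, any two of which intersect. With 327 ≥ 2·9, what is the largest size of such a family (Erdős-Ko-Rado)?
max |F| = C(326, 8) = 2901546504628200

The Erdős-Ko-Rado theorem states: for n ≥ 2k, an intersecting family of k-subsets of an n-element set has size at most C(n − 1, k − 1), with equality for 'star' families {A ⊆ [n] : |A| = k, i ∈ A} (fix an element i). For n = 327, k = 9: C(326, 8) = 2901546504628200.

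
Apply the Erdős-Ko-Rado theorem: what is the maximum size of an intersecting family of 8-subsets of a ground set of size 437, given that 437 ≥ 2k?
max |F| = C(436, 7) = 566177111207280

The Erdős-Ko-Rado theorem states: for n ≥ 2k, an intersecting family of k-subsets of an n-element set has size at most C(n − 1, k − 1), with equality for 'star' families {A ⊆ [n] : |A| = k, i ∈ A} (fix an element i). For n = 437, k = 8: C(436, 7) = 566177111207280.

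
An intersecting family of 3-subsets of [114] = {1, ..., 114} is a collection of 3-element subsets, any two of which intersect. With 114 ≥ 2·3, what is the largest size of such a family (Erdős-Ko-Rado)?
max |F| = C(113, 2) = 6328

The Erdős-Ko-Rado theorem states: for n ≥ 2k, an intersecting family of k-subsets of an n-element set has size at most C(n − 1, k − 1), with equality for 'star' families {A ⊆ [n] : |A| = k, i ∈ A} (fix an element i). For n = 114, k = 3: C(113, 2) = 6328.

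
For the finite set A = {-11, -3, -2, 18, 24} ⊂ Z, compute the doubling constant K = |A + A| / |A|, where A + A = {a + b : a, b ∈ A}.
K = |A + A| / |A| = 15/5 = 3

Enumerate A + A = {a + b : a, b ∈ A}. With |A| = 5, there are |A|^2 = 25 ordered sum pairs; collecting distinct values, A + A = {-22, -14, -13, -6, -5, -4, 7, 13, 15, 16, 21, 22, 36, 42, 48}, so |A + A| = 15. Thus K = 15/5 = 3. For comparison, the minimum possible |A + A| over all 5-element sets is 2·5 − 1 = 9 (so min K = 9/5), attained only by arithmetic progressions.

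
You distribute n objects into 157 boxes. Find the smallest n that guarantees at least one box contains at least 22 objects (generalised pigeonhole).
n = (22 − 1)·157 + 1 = 3298

By the generalised pigeonhole principle, to guarantee some box contains ≥ r objects we need more than (r − 1) · k objects total. Threshold: n = (r − 1) · k + 1. With r = 22 and k = 157: n = 21 · 157 + 1 = 3297 + 1 = 3298. For n = 3297 = 21 · 157, we can put exactly 21 objects in every box, avoiding 22 in any single one — so 3298 is tight.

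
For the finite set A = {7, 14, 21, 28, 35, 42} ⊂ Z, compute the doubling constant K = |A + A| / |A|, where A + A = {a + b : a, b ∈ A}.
K = |A + A| / |A| = 11/6

Enumerate A + A = {a + b : a, b ∈ A}. With |A| = 6, there are |A|^2 = 36 ordered sum pairs; collecting distinct values, A + A = {14, 21, 28, 35, 42, 49, 56, 63, 70, 77, 84}, so |A + A| = 11. Thus K = 11/6. Here |A + A| = 2|A| − 1 = 11, the minimum possible — so K = 11/6 is minimal, which holds iff A is an arithmetic progression.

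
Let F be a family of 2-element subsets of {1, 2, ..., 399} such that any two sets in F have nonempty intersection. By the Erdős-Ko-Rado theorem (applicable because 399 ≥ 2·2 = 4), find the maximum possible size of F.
max |F| = C(398, 1) = 398

The Erdős-Ko-Rado theorem states: for n ≥ 2k, an intersecting family of k-subsets of an n-element set has size at most C(n − 1, k − 1), with equality for 'star' families {A ⊆ [n] : |A| = k, i ∈ A} (fix an element i). For n = 399, k = 2: C(398, 1) = 398.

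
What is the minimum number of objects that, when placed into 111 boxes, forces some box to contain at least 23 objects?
n = (23 − 1)·111 + 1 = 2443

By the generalised pigeonhole principle, to guarantee some box contains ≥ r objects we need more than (r − 1) · k objects total. Threshold: n = (r − 1) · k + 1. With r = 23 and k = 111: n = 22 · 111 + 1 = 2442 + 1 = 2443. For n = 2442 = 22 · 111, we can put exactly 22 objects in every box, avoiding 23 in any single one — so 2443 is tight.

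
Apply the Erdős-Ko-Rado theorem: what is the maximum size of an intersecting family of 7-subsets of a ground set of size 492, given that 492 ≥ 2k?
max |F| = C(491, 6) = 18872915147478

Erdős-Ko-Rado (1961): when n ≥ 2k, max |F| = C(n−1, k−1). The bound is attained by the star {A : i ∈ A} for any fixed i ∈ [n]. Here C(492−1, 7−1) = C(491, 6) = 18872915147478.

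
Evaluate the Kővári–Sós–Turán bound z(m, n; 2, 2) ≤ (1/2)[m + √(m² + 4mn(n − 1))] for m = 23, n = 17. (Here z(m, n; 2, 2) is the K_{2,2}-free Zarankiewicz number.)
z(23, 17; 2, 2) ≤ (1/2)[23 + √(23² + 4·23·17·16)] = (1/2)[23 + √25553] = 91.4265

Kővári–Sós–Turán: let r_1, ..., r_23 be the row sums and z = Σ r_i the total number of 1s. Each pair of columns can share at most one row with both entries 1 (else a 2×2 all-ones block appears), so Σ_i C(r_i, 2) ≤ C(17, 2) = 136. By convexity Σ_i C(r_i, 2) ≥ 23·C(z/23, 2) = z(z − 23)/(2·23), giving z² − 23z − 23·17·16 ≤ 0 and hence z ≤ (1/2)[23 + √(529 + 4·6256)] = (1/2)[23 + √25553] ≈ (1/2)(23 + 159.8531) = 91.4265.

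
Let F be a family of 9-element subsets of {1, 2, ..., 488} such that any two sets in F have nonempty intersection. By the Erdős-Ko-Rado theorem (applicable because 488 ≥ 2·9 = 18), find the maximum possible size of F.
max |F| = C(487, 8) = 74064874286480220

The Erdős-Ko-Rado theorem states: for n ≥ 2k, an intersecting family of k-subsets of an n-element set has size at most C(n − 1, k − 1), with equality for 'star' families {A ⊆ [n] : |A| = k, i ∈ A} (fix an element i). For n = 488, k = 9: C(487, 8) = 74064874286480220.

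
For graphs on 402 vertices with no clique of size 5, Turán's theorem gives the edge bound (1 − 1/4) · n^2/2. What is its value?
Turán density bound = (3/4) · 402^2/2 = 121203/2 ≈ 60601.5

Turán's theorem: ex(n, K_{r+1}) is achieved by the complete r-partite Turán graph T(n, r) with parts as balanced as possible, and is at most (1 − 1/r) · n^2/2. For r = 4, n = 402: the density bound is (3/4) · 161604/2 = 121203/2 ≈ 60601.5. The integer-valued extremum is e(T(402, 4)) = 60601, which is strictly less than the density bound 121203/2 since 4 ∤ 402 (the parts of T(402, 4) cannot all be equal).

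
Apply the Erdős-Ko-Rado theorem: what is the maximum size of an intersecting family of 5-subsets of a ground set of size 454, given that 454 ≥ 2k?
max |F| = C(453, 4) = 1731467925

The Erdős-Ko-Rado theorem states: for n ≥ 2k, an intersecting family of k-subsets of an n-element set has size at most C(n − 1, k − 1), with equality for 'star' families {A ⊆ [n] : |A| = k, i ∈ A} (fix an element i). For n = 454, k = 5: C(453, 4) = 1731467925.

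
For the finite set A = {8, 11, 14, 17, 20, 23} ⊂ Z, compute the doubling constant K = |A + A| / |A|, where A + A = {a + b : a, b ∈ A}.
K = |A + A| / |A| = 11/6

Enumerate A + A = {a + b : a, b ∈ A}. With |A| = 6, there are |A|^2 = 36 ordered sum pairs; collecting distinct values, A + A = {16, 19, 22, 25, 28, 31, 34, 37, 40, 43, 46}, so |A + A| = 11. Thus K = 11/6. Here |A + A| = 2|A| − 1 = 11, the minimum possible — so K = 11/6 is minimal, which holds iff A is an arithmetic progression.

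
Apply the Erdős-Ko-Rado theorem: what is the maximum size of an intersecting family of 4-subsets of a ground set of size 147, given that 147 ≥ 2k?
max |F| = C(146, 3) = 508080

Erdős-Ko-Rado (1961): when n ≥ 2k, max |F| = C(n−1, k−1). The bound is attained by the star {A : i ∈ A} for any fixed i ∈ [n]. Here C(147−1, 4−1) = C(146, 3) = 508080.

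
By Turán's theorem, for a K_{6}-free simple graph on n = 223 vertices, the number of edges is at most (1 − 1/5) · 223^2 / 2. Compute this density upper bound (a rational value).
Turán density bound = (4/5) · 223^2/2 = 99458/5 ≈ 19891.6

Turán's theorem: ex(n, K_{r+1}) is achieved by the complete r-partite Turán graph T(n, r) with parts as balanced as possible, and is at most (1 − 1/r) · n^2/2. For r = 5, n = 223: the density bound is (4/5) · 49729/2 = 99458/5 ≈ 19891.6. The integer-valued extremum is e(T(223, 5)) = 19891, which is strictly less than the density bound 99458/5 since 5 ∤ 223 (the parts of T(223, 5) cannot all be equal).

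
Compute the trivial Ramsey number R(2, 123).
R(2, 123) = 123

R(2, k) = k for all k ≥ 2: in a 2-colouring of K_k, either some edge is red (a red K_2) or all edges are blue (a blue K_k). And K_{122} coloured all-blue has no blue K_123, so R(2, 123) > 122. Hence R(2, 123) = 123.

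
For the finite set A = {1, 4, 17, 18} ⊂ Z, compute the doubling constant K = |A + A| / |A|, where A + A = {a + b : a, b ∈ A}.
K = |A + A| / |A| = 10/4 = 5/2

Enumerate A + A = {a + b : a, b ∈ A}. With |A| = 4, there are |A|^2 = 16 ordered sum pairs; collecting distinct values, A + A = {2, 5, 8, 18, 19, 21, 22, 34, 35, 36}, so |A + A| = 10. Thus K = 10/4 = 5/2. For comparison, the minimum possible |A + A| over all 4-element sets is 2·4 − 1 = 7 (so min K = 7/4), attained only by arithmetic progressions.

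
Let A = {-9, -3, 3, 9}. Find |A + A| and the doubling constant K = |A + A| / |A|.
K = |A + A| / |A| = 7/4

Enumerate A + A = {a + b : a, b ∈ A}. With |A| = 4, there are |A|^2 = 16 ordered sum pairs; collecting distinct values, A + A = {-18, -12, -6, 0, 6, 12, 18}, so |A + A| = 7. Thus K = 7/4. Here |A + A| = 2|A| − 1 = 7, the minimum possible — so K = 7/4 is minimal, which holds iff A is an arithmetic progression.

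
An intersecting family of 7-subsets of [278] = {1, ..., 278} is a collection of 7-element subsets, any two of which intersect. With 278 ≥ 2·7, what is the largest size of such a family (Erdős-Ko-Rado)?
max |F| = C(277, 6) = 594115882360

Erdős-Ko-Rado (1961): when n ≥ 2k, max |F| = C(n−1, k−1). The bound is attained by the star {A : i ∈ A} for any fixed i ∈ [n]. Here C(278−1, 7−1) = C(277, 6) = 594115882360.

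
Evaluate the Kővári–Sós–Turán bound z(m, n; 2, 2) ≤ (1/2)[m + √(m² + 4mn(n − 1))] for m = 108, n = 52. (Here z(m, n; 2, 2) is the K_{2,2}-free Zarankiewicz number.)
z(108, 52; 2, 2) ≤ (1/2)[108 + √(108² + 4·108·52·51)] = (1/2)[108 + √1157328] = 591.8959

Kővári–Sós–Turán: let r_1, ..., r_108 be the row sums and z = Σ r_i the total number of 1s. Each pair of columns can share at most one row with both entries 1 (else a 2×2 all-ones block appears), so Σ_i C(r_i, 2) ≤ C(52, 2) = 1326. By convexity Σ_i C(r_i, 2) ≥ 108·C(z/108, 2) = z(z − 108)/(2·108), giving z² − 108z − 108·52·51 ≤ 0 and hence z ≤ (1/2)[108 + √(11664 + 4·286416)] = (1/2)[108 + √1157328] ≈ (1/2)(108 + 1075.7918) = 591.8959.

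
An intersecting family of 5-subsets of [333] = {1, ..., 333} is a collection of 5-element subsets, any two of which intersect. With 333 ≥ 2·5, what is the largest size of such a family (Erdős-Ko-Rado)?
max |F| = C(332, 4) = 497123935

The Erdős-Ko-Rado theorem states: for n ≥ 2k, an intersecting family of k-subsets of an n-element set has size at most C(n − 1, k − 1), with equality for 'star' families {A ⊆ [n] : |A| = k, i ∈ A} (fix an element i). For n = 333, k = 5: C(332, 4) = 497123935.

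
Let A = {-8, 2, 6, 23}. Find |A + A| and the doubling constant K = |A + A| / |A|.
K = |A + A| / |A| = 10/4 = 5/2

Enumerate A + A = {a + b : a, b ∈ A}. With |A| = 4, there are |A|^2 = 16 ordered sum pairs; collecting distinct values, A + A = {-16, -6, -2, 4, 8, 12, 15, 25, 29, 46}, so |A + A| = 10. Thus K = 10/4 = 5/2. For comparison, the minimum possible |A + A| over all 4-element sets is 2·4 − 1 = 7 (so min K = 7/4), attained only by arithmetic progressions.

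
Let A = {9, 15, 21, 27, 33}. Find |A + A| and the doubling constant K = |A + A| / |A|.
K = |A + A| / |A| = 9/5

Enumerate A + A = {a + b : a, b ∈ A}. With |A| = 5, there are |A|^2 = 25 ordered sum pairs; collecting distinct values, A + A = {18, 24, 30, 36, 42, 48, 54, 60, 66}, so |A + A| = 9. Thus K = 9/5. Here |A + A| = 2|A| − 1 = 9, the minimum possible — so K = 9/5 is minimal, which holds iff A is an arithmetic progression.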